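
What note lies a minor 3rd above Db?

Fb

D up a major third is F#, so the target letter is F.
From Db, a minor third is 3 semitones up: Fb.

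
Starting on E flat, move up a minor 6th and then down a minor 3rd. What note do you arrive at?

A minor sixth up from Eb is Cb (letter C, 8 semitones up).
A minor third down from Cb is Ab (letter A, 3 semitones down).

Ab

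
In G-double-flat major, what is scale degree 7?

Fb

Degree 7 takes the letter 6 steps above G, which is F.
In major, degree 7 sits 11 semitones above the tonic. Gbb + 11 semitones is pitch class 4, spelled on F as Fb.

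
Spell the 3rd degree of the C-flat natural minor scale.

Ebb

Degree 3 takes the letter 2 steps above C, which is E.
In natural minor, degree 3 sits 3 semitones above the tonic. Cb + 3 semitones is pitch class 2, spelled on E as Ebb.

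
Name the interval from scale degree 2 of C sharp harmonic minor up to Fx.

major third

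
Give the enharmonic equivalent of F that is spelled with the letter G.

Plain G sits 2 semitones above F, so on the letter G the same pitch needs a double flat: Gbb.

Gbb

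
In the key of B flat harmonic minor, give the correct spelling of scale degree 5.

The Bb harmonic minor scale runs Bb C Db Eb F Gb A.
Degree 5 is F.

F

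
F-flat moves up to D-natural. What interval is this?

augmented sixth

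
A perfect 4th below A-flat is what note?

Eb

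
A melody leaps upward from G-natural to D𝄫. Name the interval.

The letter names run G→D, a span of 4 letter steps, so the interval is some kind of fifth.
G to Dbb is 5 semitones. A perfect fifth is 7, so 5 makes it doubly diminished.

doubly diminished fifth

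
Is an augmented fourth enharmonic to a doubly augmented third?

Yes

An augmented fourth spans 6 semitones; a doubly augmented third spans 6.
They are enharmonically equivalent.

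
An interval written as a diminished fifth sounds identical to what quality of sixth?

doubly diminished

A diminished fifth spans 6 semitones.
A sixth spanning 6 semitones is doubly diminished (the major sixth is 9).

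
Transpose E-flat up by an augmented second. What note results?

A second above E lands on the letter F.
An augmented second spans 3 semitones, so Eb moves to pitch class 6. On the letter F that is F#.

F#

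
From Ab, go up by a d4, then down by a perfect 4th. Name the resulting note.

A diminished fourth up from Ab is Dbb (letter D, 4 semitones up).
A perfect fourth down from Dbb is Abb (letter A, 5 semitones down).

Abb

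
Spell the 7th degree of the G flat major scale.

The Gb major scale runs Gb Ab Bb Cb Db Eb F.
Degree 7 is F.

F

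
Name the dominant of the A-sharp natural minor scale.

E#

The A# natural minor scale runs A# B# C# D# E# F# G#.
Degree 5 is E#.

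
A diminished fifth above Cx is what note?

G#

A fifth above C lands on the letter G.
A diminished fifth spans 6 semitones, so C## moves to pitch class 8. On the letter G that is G#.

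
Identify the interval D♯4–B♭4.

The letter names run D→B, a span of 5 letter steps, so the interval is some kind of sixth.
D# to Bb is 7 semitones. A major sixth is 9, so 7 makes it diminished.

diminished sixth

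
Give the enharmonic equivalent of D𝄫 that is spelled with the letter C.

Plain C sits at the same pitch as Dbb, so on the letter C the same pitch needs a natural: C.

C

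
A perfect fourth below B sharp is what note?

F##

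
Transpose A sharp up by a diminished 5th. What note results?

A fifth above A lands on the letter E.
A diminished fifth spans 6 semitones, so A# moves to pitch class 4. On the letter E that is E.

E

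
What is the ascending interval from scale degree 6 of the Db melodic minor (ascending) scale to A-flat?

Scale degree 6 of Db melodic minor (ascending) is Bb.
Bb up to Ab: letters B→A make it a seventh; 10 semitones makes it minor.

minor seventh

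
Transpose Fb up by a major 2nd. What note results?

A second above F lands on the letter G.
A major second spans 2 semitones, so Fb moves to pitch class 6. On the letter G that is Gb.

Gb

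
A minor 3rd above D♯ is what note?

A third above D lands on the letter F.
A minor third spans 3 semitones, so D# moves to pitch class 6. On the letter F that is F#.

F#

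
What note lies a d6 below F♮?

A#

A sixth below F lands on the letter A.
A diminished sixth spans 7 semitones, so F moves to pitch class 10. On the letter A that is A#.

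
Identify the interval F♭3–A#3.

The letter names run F→A, a span of 2 letter steps, so the interval is some kind of third.
Fb to A# is 6 semitones. A major third is 4, so 6 makes it doubly augmented.

doubly augmented third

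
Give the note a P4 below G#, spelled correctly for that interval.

A fourth below G lands on the letter D.
A perfect fourth spans 5 semitones, so G# moves to pitch class 3. On the letter D that is D#.

D#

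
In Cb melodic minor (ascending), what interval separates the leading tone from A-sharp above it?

The leading tone of Cb melodic minor (ascending) is Bb.
Bb up to A#: letters B→A make it a seventh; 12 semitones makes it augmented.

augmented seventh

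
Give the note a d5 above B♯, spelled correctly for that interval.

B up a perfect fifth is F#, so the target letter is F.
From B#, a diminished fifth is 6 semitones up: F#.

F#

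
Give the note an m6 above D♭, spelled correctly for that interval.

Bbb

A sixth above D lands on the letter B.
A minor sixth spans 8 semitones, so Db moves to pitch class 9. On the letter B that is Bbb.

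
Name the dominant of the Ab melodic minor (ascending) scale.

Eb

Degree 5 takes the letter 4 steps above A, which is E.
In melodic minor (ascending), degree 5 sits 7 semitones above the tonic. Ab + 7 semitones is pitch class 3, spelled on E as Eb.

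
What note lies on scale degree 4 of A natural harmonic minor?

D

Degree 4 takes the letter 3 steps above A, which is D.
In harmonic minor, degree 4 sits 5 semitones above the tonic. A + 5 semitones is pitch class 2, spelled on D as D.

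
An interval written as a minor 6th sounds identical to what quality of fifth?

augmented

A minor sixth spans 8 semitones.
A fifth spanning 8 semitones is augmented (the perfect fifth is 7).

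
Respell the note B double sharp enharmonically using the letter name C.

Plain C sits 1 semitone below B##, so on the letter C the same pitch needs a sharp: C#.

C#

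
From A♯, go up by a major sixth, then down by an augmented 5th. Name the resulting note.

A major sixth up from A# is F## (letter F, 9 semitones up).
An augmented fifth down from F## is B (letter B, 8 semitones down).

B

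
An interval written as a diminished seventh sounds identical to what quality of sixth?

major

A diminished seventh spans 9 semitones.
A sixth spanning 9 semitones is major (the major sixth is 9).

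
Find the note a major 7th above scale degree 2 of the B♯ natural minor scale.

Scale degree 2 of B# natural minor is C##.
A major seventh (11 semitones) above C## lands on the letter B, giving B##.

B##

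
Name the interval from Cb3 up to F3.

Counting letters C–D–E–F gives a fourth.
Cb→F = 6 semitones, 1 wider than the perfect fourth (5), so augmented.

augmented fourth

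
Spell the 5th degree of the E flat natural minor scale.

Bb

The Eb natural minor scale runs Eb F Gb Ab Bb Cb Db.
Degree 5 is Bb.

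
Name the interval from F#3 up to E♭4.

diminished seventh

The letter names run F→E, a span of 6 letter steps, so the interval is some kind of seventh.
F# to Eb is 9 semitones. A major seventh is 11, so 9 makes it diminished.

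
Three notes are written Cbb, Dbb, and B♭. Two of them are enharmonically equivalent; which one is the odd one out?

Dbb

In 12-tone equal temperament, enharmonic equivalents share a pitch class. Cbb is pitch class 10; Dbb is pitch class 0; Bb is pitch class 10.
Cbb and Bb share pitch class 10, while Dbb is pitch class 0.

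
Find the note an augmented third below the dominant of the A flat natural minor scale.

The dominant of Ab natural minor is Eb.
An augmented third (5 semitones) below Eb lands on the letter C, giving Cbb.

Cbb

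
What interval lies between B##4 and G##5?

Counting letters B–C–D–E–F–G gives a sixth.
B##→G## = 8 semitones, 1 narrower than the major sixth (9), so minor.

minor sixth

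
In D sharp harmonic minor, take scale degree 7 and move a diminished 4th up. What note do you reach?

Scale degree 7 of D# harmonic minor is C##.
A diminished fourth (4 semitones) above C## lands on the letter F, giving F#.

F#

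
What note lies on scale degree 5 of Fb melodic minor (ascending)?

Degree 5 takes the letter 4 steps above F, which is C.
In melodic minor (ascending), degree 5 sits 7 semitones above the tonic. Fb + 7 semitones is pitch class 11, spelled on C as Cb.

Cb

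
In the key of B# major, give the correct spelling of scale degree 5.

Degree 5 takes the letter 4 steps above B, which is F.
In major, degree 5 sits 7 semitones above the tonic. B# + 7 semitones is pitch class 7, spelled on F as F##.

F##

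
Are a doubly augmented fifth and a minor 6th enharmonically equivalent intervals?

No

A doubly augmented fifth spans 9 semitones; a minor sixth spans 8.
The spans differ, so they are not enharmonic equivalents.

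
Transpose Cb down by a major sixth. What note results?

Ebb

C down a major sixth is Eb, so the target letter is E.
From Cb, a major sixth is 9 semitones down: Ebb.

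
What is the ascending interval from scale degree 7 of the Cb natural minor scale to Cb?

major second

Scale degree 7 of Cb natural minor is Bbb.
Bbb up to Cb: letters B→C make it a second; 2 semitones makes it major.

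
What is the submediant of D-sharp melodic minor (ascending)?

B#

Degree 6 takes the letter 5 steps above D, which is B.
In melodic minor (ascending), degree 6 sits 9 semitones above the tonic. D# + 9 semitones is pitch class 0, spelled on B as B#.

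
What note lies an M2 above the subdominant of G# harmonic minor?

The subdominant of G# harmonic minor is C#.
A major second (2 semitones) above C# lands on the letter D, giving D#.

D#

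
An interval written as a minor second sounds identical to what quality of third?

A minor second spans 1 semitone.
A third spanning 1 semitone is doubly diminished (the major third is 4).

doubly diminished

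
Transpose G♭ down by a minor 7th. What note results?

A seventh below G lands on the letter A.
A minor seventh spans 10 semitones, so Gb moves to pitch class 8. On the letter A that is Ab.

Ab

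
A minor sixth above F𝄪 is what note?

D#

F up a major sixth is D, so the target letter is D.
From F##, a minor sixth is 8 semitones up: D#.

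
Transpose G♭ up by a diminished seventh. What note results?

G up a major seventh is F#, so the target letter is F.
From Gb, a diminished seventh is 9 semitones up: Fbb.

Fbb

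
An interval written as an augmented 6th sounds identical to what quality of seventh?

minor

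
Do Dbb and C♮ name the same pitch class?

Dbb is pitch class 0; C is pitch class 0.
All spellings map to pitch class 0, so they are enharmonically equivalent.

Yes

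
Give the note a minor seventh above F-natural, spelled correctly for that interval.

A seventh above F lands on the letter E.
A minor seventh spans 10 semitones, so F moves to pitch class 3. On the letter E that is Eb.

Eb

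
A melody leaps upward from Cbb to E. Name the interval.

The letter names run C→E, a span of 2 letter steps, so the interval is some kind of third.
Cbb to E is 6 semitones. A major third is 4, so 6 makes it doubly augmented.

doubly augmented third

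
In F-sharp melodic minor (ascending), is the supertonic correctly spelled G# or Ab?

Each scale degree takes a distinct letter name. Degree 2 of a scale on F must use the letter G.
G# and Ab are enharmonically the same pitch, but only G# uses the letter G, so it is the correct spelling here.

G#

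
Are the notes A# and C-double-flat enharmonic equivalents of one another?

A# is pitch class 10; Cbb is pitch class 10.
All spellings map to pitch class 10, so they are enharmonically equivalent.

Yes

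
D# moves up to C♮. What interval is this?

diminished seventh

Counting letters D–E–F–G–A–B–C gives a seventh.
D#→C = 9 semitones, 2 narrower than the major seventh (11), so diminished.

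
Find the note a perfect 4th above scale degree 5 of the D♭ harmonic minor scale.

Db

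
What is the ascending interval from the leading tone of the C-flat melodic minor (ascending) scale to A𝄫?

diminished seventh

The leading tone of Cb melodic minor (ascending) is Bb.
Bb up to Abb: letters B→A make it a seventh; 9 semitones makes it diminished.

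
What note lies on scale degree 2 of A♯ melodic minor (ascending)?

B#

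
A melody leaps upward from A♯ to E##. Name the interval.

augmented fifth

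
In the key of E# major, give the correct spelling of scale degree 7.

D##

The E# major scale runs E# F## G## A# B# C## D##.
Degree 7 is D##.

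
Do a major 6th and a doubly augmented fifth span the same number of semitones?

A major sixth spans 9 semitones; a doubly augmented fifth spans 9.
They are enharmonically equivalent.

Yes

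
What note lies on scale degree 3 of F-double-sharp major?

A##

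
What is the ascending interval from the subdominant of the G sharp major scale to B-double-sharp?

augmented seventh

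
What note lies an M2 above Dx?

E##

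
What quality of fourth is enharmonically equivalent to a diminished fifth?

augmented

A diminished fifth spans 6 semitones.
A fourth spanning 6 semitones is augmented (the perfect fourth is 5).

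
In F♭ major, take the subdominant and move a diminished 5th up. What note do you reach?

Fbb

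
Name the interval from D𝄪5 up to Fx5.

The letter names run D→F, a span of 2 letter steps, so the interval is some kind of third.
D## to F## is 3 semitones. A major third is 4, so 3 makes it minor.

minor third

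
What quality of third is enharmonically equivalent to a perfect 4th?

augmented

A perfect fourth spans 5 semitones.
A third spanning 5 semitones is augmented (the major third is 4).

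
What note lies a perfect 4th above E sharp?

A#

E up a perfect fourth is A, so the target letter is A.
From E#, a perfect fourth is 5 semitones up: A#.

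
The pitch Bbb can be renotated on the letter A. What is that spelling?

A

Plain A sits at the same pitch as Bbb, so on the letter A the same pitch needs a natural: A.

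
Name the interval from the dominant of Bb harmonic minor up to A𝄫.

diminished third

The dominant of Bb harmonic minor is F.
F up to Abb: letters F→A make it a third; 2 semitones makes it diminished.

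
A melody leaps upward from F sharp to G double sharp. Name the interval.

The letter names run F→G, a span of 1 letter step, so the interval is some kind of second.
F# to G## is 3 semitones. A major second is 2, so 3 makes it augmented.

augmented second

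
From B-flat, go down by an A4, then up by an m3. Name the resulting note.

An augmented fourth down from Bb is Fb (letter F, 6 semitones down).
A minor third up from Fb is Abb (letter A, 3 semitones up).

Abb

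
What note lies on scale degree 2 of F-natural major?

G

Degree 2 takes the letter 1 step above F, which is G.
In major, degree 2 sits 2 semitones above the tonic. F + 2 semitones is pitch class 7, spelled on G as G.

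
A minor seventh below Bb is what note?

C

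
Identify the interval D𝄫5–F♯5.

Counting letters D–E–F gives a third.
Dbb→F# = 6 semitones, 2 wider than the major third (4), so doubly augmented.

doubly augmented third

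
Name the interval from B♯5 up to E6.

diminished fourth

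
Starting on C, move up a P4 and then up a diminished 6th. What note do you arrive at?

Dbb

A perfect fourth up from C is F (letter F, 5 semitones up).
A diminished sixth up from F is Dbb (letter D, 7 semitones up).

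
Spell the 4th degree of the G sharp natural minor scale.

C#

Degree 4 takes the letter 3 steps above G, which is C.
In natural minor, degree 4 sits 5 semitones above the tonic. G# + 5 semitones is pitch class 1, spelled on C as C#.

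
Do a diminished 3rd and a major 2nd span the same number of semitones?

Yes

A diminished third spans 2 semitones; a major second spans 2.
They are enharmonically equivalent.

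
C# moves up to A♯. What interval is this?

The letter names run C→A, a span of 5 letter steps, so the interval is some kind of sixth.
C# to A# is 9 semitones. A major sixth is 9, so 9 makes it major.

major sixth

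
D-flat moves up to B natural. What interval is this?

augmented sixth

Counting letters D–E–F–G–A–B gives a sixth.
Db→B = 10 semitones, 1 wider than the major sixth (9), so augmented.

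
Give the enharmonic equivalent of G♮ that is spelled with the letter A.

Abb

G is pitch class 7. The letter A alone is pitch class 9.
To reach pitch class 7 from A requires an offset of -2 semitones, i.e. double flat: Abb.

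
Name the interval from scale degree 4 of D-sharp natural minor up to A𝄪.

Scale degree 4 of D# natural minor is G#.
G# up to A##: letters G→A make it a second; 3 semitones makes it augmented.

augmented second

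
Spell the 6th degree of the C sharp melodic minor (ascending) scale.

The C# melodic minor (ascending) scale runs C# D# E F# G# A# B#.
Degree 6 is A#.

A#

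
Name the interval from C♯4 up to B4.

minor seventh

Counting letters C–D–E–F–G–A–B gives a seventh.
C#→B = 10 semitones, 1 narrower than the major seventh (11), so minor.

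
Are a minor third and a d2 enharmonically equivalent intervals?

A minor third spans 3 semitones; a diminished second spans 0.
The spans differ, so they are not enharmonic equivalents.

No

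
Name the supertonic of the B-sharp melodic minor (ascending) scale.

C##

Degree 2 takes the letter 1 step above B, which is C.
In melodic minor (ascending), degree 2 sits 2 semitones above the tonic. B# + 2 semitones is pitch class 2, spelled on C as C##.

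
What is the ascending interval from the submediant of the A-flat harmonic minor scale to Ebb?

minor seventh

The submediant of Ab harmonic minor is Fb.
Fb up to Ebb: letters F→E make it a seventh; 10 semitones makes it minor.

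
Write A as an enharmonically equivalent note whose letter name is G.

G##

A is pitch class 9. The letter G alone is pitch class 7.
To reach pitch class 9 from G requires an offset of +2 semitones, i.e. double sharp: G##.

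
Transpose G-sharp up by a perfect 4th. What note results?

C#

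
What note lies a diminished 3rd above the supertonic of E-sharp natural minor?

The supertonic of E# natural minor is F##.
A diminished third (2 semitones) above F## lands on the letter A, giving A.

A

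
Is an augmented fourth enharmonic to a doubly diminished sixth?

Yes

An augmented fourth spans 6 semitones; a doubly diminished sixth spans 6.
They are enharmonically equivalent.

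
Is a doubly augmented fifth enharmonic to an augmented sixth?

No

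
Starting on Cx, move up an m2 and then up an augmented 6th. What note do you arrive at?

B##

A minor second up from C## is D# (letter D, 1 semitone up).
An augmented sixth up from D# is B## (letter B, 10 semitones up).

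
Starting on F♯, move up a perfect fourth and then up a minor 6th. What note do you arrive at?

A perfect fourth up from F# is B (letter B, 5 semitones up).
A minor sixth up from B is G (letter G, 8 semitones up).

G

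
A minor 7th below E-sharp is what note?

E down a major seventh is F, so the target letter is F.
From E#, a minor seventh is 10 semitones down: F##.

F##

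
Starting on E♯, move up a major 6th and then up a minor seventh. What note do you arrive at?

A major sixth up from E# is C## (letter C, 9 semitones up).
A minor seventh up from C## is B# (letter B, 10 semitones up).

B#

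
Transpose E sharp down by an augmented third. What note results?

C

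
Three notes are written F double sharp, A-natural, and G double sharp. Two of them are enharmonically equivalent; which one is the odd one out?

F##

In 12-tone equal temperament, enharmonic equivalents share a pitch class. F## is pitch class 7; A is pitch class 9; G## is pitch class 9.
A and G## share pitch class 9, while F## is pitch class 7.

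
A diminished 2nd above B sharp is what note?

B up a major second is C#, so the target letter is C.
From B#, a diminished second is 0 semitones up: C.

C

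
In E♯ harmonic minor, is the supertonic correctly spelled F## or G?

Each scale degree takes a distinct letter name. Degree 2 of a scale on E must use the letter F.
F## and G are enharmonically the same pitch, but only F## uses the letter F, so it is the correct spelling here.

F##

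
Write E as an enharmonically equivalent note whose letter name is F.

Fb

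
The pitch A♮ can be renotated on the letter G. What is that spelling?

G##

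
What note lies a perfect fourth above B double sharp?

B up a perfect fourth is E, so the target letter is E.
From B##, a perfect fourth is 5 semitones up: E##.

E##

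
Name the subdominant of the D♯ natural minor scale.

G#

The D# natural minor scale runs D# E# F# G# A# B C#.
Degree 4 is G#.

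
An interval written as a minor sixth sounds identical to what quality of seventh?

A minor sixth spans 8 semitones.
A seventh spanning 8 semitones is doubly diminished (the major seventh is 11).

doubly diminished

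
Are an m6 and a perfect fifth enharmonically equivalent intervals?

A minor sixth spans 8 semitones; a perfect fifth spans 7.
The spans differ, so they are not enharmonic equivalents.

No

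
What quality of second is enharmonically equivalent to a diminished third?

A diminished third spans 2 semitones.
A second spanning 2 semitones is major (the major second is 2).

major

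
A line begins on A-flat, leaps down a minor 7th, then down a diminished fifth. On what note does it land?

A minor seventh down from Ab is Bb (letter B, 10 semitones down).
A diminished fifth down from Bb is E (letter E, 6 semitones down).

E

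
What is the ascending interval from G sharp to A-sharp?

Counting letters G–A gives a second.
G#→A# = 2 semitones, exactly the major second.

major second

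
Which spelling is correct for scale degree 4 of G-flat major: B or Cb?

Each scale degree takes a distinct letter name. Degree 4 of a scale on G must use the letter C.
Cb and B are enharmonically the same pitch, but only Cb uses the letter C, so it is the correct spelling here.

Cb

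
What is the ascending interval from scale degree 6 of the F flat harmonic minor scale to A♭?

augmented fifth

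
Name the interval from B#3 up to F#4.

diminished fifth

The letter names run B→F, a span of 4 letter steps, so the interval is some kind of fifth.
B# to F# is 6 semitones. A perfect fifth is 7, so 6 makes it diminished.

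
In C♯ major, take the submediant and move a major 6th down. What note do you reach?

C#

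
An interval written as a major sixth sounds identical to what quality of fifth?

doubly augmented

A major sixth spans 9 semitones.
A fifth spanning 9 semitones is doubly augmented (the perfect fifth is 7).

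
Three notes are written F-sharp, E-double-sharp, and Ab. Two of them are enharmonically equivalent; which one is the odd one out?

Ab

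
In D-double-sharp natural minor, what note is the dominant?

Degree 5 takes the letter 4 steps above D, which is A.
In natural minor, degree 5 sits 7 semitones above the tonic. D## + 7 semitones is pitch class 11, spelled on A as A##.

A##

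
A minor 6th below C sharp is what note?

A sixth below C lands on the letter E.
A minor sixth spans 8 semitones, so C# moves to pitch class 5. On the letter E that is E#.

E#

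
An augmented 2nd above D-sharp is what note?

E##

A second above D lands on the letter E.
An augmented second spans 3 semitones, so D# moves to pitch class 6. On the letter E that is E##.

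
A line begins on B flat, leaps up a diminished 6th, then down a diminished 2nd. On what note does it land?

F

A diminished sixth up from Bb is Gbb (letter G, 7 semitones up).
A diminished second down from Gbb is F (letter F, 0 semitones down).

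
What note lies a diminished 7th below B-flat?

B down a major seventh is C, so the target letter is C.
From Bb, a diminished seventh is 9 semitones down: C#.

C#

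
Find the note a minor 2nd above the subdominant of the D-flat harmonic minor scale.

Abb

The subdominant of Db harmonic minor is Gb.
A minor second (1 semitone) above Gb lands on the letter A, giving Abb.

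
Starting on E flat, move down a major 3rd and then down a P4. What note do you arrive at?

Gb

A major third down from Eb is Cb (letter C, 4 semitones down).
A perfect fourth down from Cb is Gb (letter G, 5 semitones down).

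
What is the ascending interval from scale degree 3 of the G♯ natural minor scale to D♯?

Scale degree 3 of G# natural minor is B.
B up to D#: letters B→D make it a third; 4 semitones makes it major.

major third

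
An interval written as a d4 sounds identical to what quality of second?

doubly augmented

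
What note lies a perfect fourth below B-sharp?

F##

B down a perfect fourth is F#, so the target letter is F.
From B#, a perfect fourth is 5 semitones down: F##.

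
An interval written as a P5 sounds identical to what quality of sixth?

A perfect fifth spans 7 semitones.
A sixth spanning 7 semitones is diminished (the major sixth is 9).

diminished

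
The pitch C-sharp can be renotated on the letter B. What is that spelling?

B##

C# is pitch class 1. The letter B alone is pitch class 11.
To reach pitch class 1 from B requires an offset of +2 semitones, i.e. double sharp: B##.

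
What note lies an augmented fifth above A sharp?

E##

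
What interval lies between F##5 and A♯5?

minor third

Counting letters F–G–A gives a third.
F##→A# = 3 semitones, 1 narrower than the major third (4), so minor.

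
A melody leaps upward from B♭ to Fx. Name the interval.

doubly augmented fifth

Counting letters B–C–D–E–F gives a fifth.
Bb→F## = 9 semitones, 2 wider than the perfect fifth (7), so doubly augmented.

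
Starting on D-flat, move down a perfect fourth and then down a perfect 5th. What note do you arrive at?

A perfect fourth down from Db is Ab (letter A, 5 semitones down).
A perfect fifth down from Ab is Db (letter D, 7 semitones down).

Db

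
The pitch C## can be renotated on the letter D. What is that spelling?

C## is pitch class 2. The letter D alone is pitch class 2.
Pitch class 2 on D needs no accidental: D.

D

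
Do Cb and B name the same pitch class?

Yes

Cb is pitch class 11; B is pitch class 11.
All spellings map to pitch class 11, so they are enharmonically equivalent.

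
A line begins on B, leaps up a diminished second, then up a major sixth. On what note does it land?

Ab

A diminished second up from B is Cb (letter C, 0 semitones up).
A major sixth up from Cb is Ab (letter A, 9 semitones up).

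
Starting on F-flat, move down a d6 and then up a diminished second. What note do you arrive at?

A diminished sixth down from Fb is A (letter A, 7 semitones down).
A diminished second up from A is Bbb (letter B, 0 semitones up).

Bbb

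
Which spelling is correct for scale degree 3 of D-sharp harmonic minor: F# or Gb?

Each scale degree takes a distinct letter name. Degree 3 of a scale on D must use the letter F.
F# and Gb are enharmonically the same pitch, but only F# uses the letter F, so it is the correct spelling here.

F#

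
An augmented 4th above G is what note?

A fourth above G lands on the letter C.
An augmented fourth spans 6 semitones, so G moves to pitch class 1. On the letter C that is C#.

C#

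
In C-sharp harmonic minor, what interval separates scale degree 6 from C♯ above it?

Scale degree 6 of C# harmonic minor is A.
A up to C#: letters A→C make it a third; 4 semitones makes it major.

major third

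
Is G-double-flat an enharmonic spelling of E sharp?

Yes

Gbb is pitch class 5; E# is pitch class 5.
All spellings map to pitch class 5, so they are enharmonically equivalent.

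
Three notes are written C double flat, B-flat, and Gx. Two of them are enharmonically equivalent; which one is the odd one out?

G##

In 12-tone equal temperament, enharmonic equivalents share a pitch class. Cbb is pitch class 10; Bb is pitch class 10; G## is pitch class 9.
Cbb and Bb share pitch class 10, while G## is pitch class 9.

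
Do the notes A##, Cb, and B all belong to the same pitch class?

A## = pitch class 11 and Cb = pitch class 11 and B = pitch class 11 — the same pitch class, so they are enharmonic equivalents.

Yes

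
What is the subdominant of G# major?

C#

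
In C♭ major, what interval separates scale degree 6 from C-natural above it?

Scale degree 6 of Cb major is Ab.
Ab up to C: letters A→C make it a third; 4 semitones makes it major.

major third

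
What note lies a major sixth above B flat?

G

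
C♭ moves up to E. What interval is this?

Counting letters C–D–E gives a third.
Cb→E = 5 semitones, 1 wider than the major third (4), so augmented.

augmented third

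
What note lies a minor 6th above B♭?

Gb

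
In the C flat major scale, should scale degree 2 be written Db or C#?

Each scale degree takes a distinct letter name. Degree 2 of a scale on C must use the letter D.
Db and C# are enharmonically the same pitch, but only Db uses the letter D, so it is the correct spelling here.

Db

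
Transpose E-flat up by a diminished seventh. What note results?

A seventh above E lands on the letter D.
A diminished seventh spans 9 semitones, so Eb moves to pitch class 0. On the letter D that is Dbb.

Dbb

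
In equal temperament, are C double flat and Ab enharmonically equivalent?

No

Cbb is pitch class 10; Ab is pitch class 8.
The pitch classes differ (10 vs. 8), so they are not enharmonic equivalents.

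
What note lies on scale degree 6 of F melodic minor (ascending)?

Degree 6 takes the letter 5 steps above F, which is D.
In melodic minor (ascending), degree 6 sits 9 semitones above the tonic. F + 9 semitones is pitch class 2, spelled on D as D.

D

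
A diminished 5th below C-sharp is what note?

F##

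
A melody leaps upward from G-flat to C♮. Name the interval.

The letter names run G→C, a span of 3 letter steps, so the interval is some kind of fourth.
Gb to C is 6 semitones. A perfect fourth is 5, so 6 makes it augmented.

augmented fourth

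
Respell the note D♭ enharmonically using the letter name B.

B##

Plain B sits 2 semitones below Db, so on the letter B the same pitch needs a double sharp: B##.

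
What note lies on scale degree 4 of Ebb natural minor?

Abb

The Ebb natural minor scale runs Ebb Fb Gbb Abb Bbb Cbb Dbb.
Degree 4 is Abb.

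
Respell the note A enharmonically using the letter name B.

Bbb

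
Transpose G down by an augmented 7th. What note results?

Abb

A seventh below G lands on the letter A.
An augmented seventh spans 12 semitones, so G moves to pitch class 7. On the letter A that is Abb.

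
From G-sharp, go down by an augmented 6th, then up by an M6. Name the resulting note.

G

An augmented sixth down from G# is Bb (letter B, 10 semitones down).
A major sixth up from Bb is G (letter G, 9 semitones up).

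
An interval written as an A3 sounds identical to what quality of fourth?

perfect

An augmented third spans 5 semitones.
A fourth spanning 5 semitones is perfect (the perfect fourth is 5).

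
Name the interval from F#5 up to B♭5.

diminished fourth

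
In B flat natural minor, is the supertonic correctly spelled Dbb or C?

C

Each scale degree takes a distinct letter name. Degree 2 of a scale on B must use the letter C.
C and Dbb are enharmonically the same pitch, but only C uses the letter C, so it is the correct spelling here.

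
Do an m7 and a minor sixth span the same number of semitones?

No

A minor seventh spans 10 semitones; a minor sixth spans 8.
The spans differ, so they are not enharmonic equivalents.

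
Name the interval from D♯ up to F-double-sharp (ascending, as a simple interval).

major third

The letter names run D→F, a span of 2 letter steps, so the interval is some kind of third.
D# to F## is 4 semitones. A major third is 4, so 4 makes it major.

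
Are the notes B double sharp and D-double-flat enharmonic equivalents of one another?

No

B## is pitch class 1; Dbb is pitch class 0.
The pitch classes differ (1 vs. 0), so they are not enharmonic equivalents.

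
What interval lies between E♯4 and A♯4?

perfect fourth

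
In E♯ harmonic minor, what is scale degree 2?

F##

The E# harmonic minor scale runs E# F## G# A# B# C# D##.
Degree 2 is F##.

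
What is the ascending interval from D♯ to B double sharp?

augmented sixth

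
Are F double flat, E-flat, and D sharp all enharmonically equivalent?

Fbb is pitch class 3; Eb is pitch class 3; D# is pitch class 3.
All spellings map to pitch class 3, so they are enharmonically equivalent.

Yes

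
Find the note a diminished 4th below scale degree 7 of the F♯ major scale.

Scale degree 7 of F# major is E#.
A diminished fourth (4 semitones) below E# lands on the letter B, giving B##.

B##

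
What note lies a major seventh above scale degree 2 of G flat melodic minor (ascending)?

G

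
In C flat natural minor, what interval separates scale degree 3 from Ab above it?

Scale degree 3 of Cb natural minor is Ebb.
Ebb up to Ab: letters E→A make it a fourth; 6 semitones makes it augmented.

augmented fourth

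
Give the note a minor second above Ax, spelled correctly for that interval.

A second above A lands on the letter B.
A minor second spans 1 semitone, so A## moves to pitch class 0. On the letter B that is B#.

B#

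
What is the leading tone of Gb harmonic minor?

F

The Gb harmonic minor scale runs Gb Ab Bbb Cb Db Ebb F.
Degree 7 is F.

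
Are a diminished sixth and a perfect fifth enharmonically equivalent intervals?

A diminished sixth spans 7 semitones; a perfect fifth spans 7.
They are enharmonically equivalent.

Yes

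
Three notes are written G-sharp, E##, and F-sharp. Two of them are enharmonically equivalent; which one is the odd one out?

G#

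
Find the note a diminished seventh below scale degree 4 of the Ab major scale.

Scale degree 4 of Ab major is Db.
A diminished seventh (9 semitones) below Db lands on the letter E, giving E.

E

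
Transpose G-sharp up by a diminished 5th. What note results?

D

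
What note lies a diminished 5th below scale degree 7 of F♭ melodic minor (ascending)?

A

Scale degree 7 of Fb melodic minor (ascending) is Eb.
A diminished fifth (6 semitones) below Eb lands on the letter A, giving A.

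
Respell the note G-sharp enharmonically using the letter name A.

Ab

Plain A sits 1 semitone above G#, so on the letter A the same pitch needs a flat: Ab.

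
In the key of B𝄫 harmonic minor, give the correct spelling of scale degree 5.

Degree 5 takes the letter 4 steps above B, which is F.
In harmonic minor, degree 5 sits 7 semitones above the tonic. Bbb + 7 semitones is pitch class 4, spelled on F as Fb.

Fb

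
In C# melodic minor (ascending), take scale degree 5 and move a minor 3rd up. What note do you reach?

B

Scale degree 5 of C# melodic minor (ascending) is G#.
A minor third (3 semitones) above G# lands on the letter B, giving B.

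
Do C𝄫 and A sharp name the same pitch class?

Yes

Cbb is pitch class 10; A# is pitch class 10.
All spellings map to pitch class 10, so they are enharmonically equivalent.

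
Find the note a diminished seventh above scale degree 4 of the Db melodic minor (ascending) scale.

Scale degree 4 of Db melodic minor (ascending) is Gb.
A diminished seventh (9 semitones) above Gb lands on the letter F, giving Fbb.

Fbb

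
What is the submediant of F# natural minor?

D

Degree 6 takes the letter 5 steps above F, which is D.
In natural minor, degree 6 sits 8 semitones above the tonic. F# + 8 semitones is pitch class 2, spelled on D as D.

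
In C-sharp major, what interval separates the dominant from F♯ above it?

The dominant of C# major is G#.
G# up to F#: letters G→F make it a seventh; 10 semitones makes it minor.

minor seventh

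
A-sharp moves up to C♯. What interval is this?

The letter names run A→C, a span of 2 letter steps, so the interval is some kind of third.
A# to C# is 3 semitones. A major third is 4, so 3 makes it minor.

minor third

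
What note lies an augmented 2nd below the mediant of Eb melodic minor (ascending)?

Fbb

The mediant of Eb melodic minor (ascending) is Gb.
An augmented second (3 semitones) below Gb lands on the letter F, giving Fbb.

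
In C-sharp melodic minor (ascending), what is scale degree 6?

Degree 6 takes the letter 5 steps above C, which is A.
In melodic minor (ascending), degree 6 sits 9 semitones above the tonic. C# + 9 semitones is pitch class 10, spelled on A as A#.

A#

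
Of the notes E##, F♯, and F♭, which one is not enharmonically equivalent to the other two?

In 12-tone equal temperament, enharmonic equivalents share a pitch class. E## is pitch class 6; F# is pitch class 6; Fb is pitch class 4.
E## and F# share pitch class 6, while Fb is pitch class 4.

Fb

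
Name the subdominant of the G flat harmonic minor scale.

Degree 4 takes the letter 3 steps above G, which is C.
In harmonic minor, degree 4 sits 5 semitones above the tonic. Gb + 5 semitones is pitch class 11, spelled on C as Cb.

Cb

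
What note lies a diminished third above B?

B up a major third is D#, so the target letter is D.
From B, a diminished third is 2 semitones up: Db.

Db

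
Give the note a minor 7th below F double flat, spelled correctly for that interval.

Gbb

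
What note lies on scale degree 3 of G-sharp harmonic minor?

B

The G# harmonic minor scale runs G# A# B C# D# E F##.
Degree 3 is B.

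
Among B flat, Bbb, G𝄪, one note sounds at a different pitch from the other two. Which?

Bb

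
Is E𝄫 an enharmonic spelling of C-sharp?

No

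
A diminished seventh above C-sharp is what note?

Bb

A seventh above C lands on the letter B.
A diminished seventh spans 9 semitones, so C# moves to pitch class 10. On the letter B that is Bb.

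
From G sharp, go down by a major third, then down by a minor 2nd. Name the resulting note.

D#

A major third down from G# is E (letter E, 4 semitones down).
A minor second down from E is D# (letter D, 1 semitone down).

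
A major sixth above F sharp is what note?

A sixth above F lands on the letter D.
A major sixth spans 9 semitones, so F# moves to pitch class 3. On the letter D that is D#.

D#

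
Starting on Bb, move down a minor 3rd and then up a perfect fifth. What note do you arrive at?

D

A minor third down from Bb is G (letter G, 3 semitones down).
A perfect fifth up from G is D (letter D, 7 semitones up).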